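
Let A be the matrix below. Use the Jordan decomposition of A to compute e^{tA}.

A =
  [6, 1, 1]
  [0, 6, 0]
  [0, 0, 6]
e^{tA} =
  [exp(6*t), t*exp(6*t), t*exp(6*t)]
  [0, exp(6*t), 0]
  [0, 0, exp(6*t)]

Strategy: write A = P · J · P⁻¹ where J is a Jordan canonical form, so e^{tA} = P · e^{tJ} · P⁻¹, and e^{tJ} can be computed block-by-block.

A has Jordan form
J =
  [6, 1, 0]
  [0, 6, 0]
  [0, 0, 6]
(up to reordering of blocks).

Per-block formulas:
  For a 1×1 block at λ = 6: exp(t · [6]) = [e^(6t)].
  For a 2×2 Jordan block J_2(6): exp(t · J_2(6)) = e^(6t)·(I + t·N), where N is the 2×2 nilpotent shift.

After assembling e^{tJ} and conjugating by P, we get:

e^{tA} =
  [exp(6*t), t*exp(6*t), t*exp(6*t)]
  [0, exp(6*t), 0]
  [0, 0, exp(6*t)]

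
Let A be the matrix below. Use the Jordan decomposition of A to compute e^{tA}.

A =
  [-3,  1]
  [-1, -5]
e^{tA} =
  [t*exp(-4*t) + exp(-4*t), t*exp(-4*t)]
  [-t*exp(-4*t), -t*exp(-4*t) + exp(-4*t)]

Strategy: write A = P · J · P⁻¹ where J is a Jordan canonical form, so e^{tA} = P · e^{tJ} · P⁻¹, and e^{tJ} can be computed block-by-block.

A has Jordan form
J =
  [-4,  1]
  [ 0, -4]
(up to reordering of blocks).

Per-block formulas:
  For a 2×2 Jordan block J_2(-4): exp(t · J_2(-4)) = e^(-4t)·(I + t·N), where N is the 2×2 nilpotent shift.

After assembling e^{tJ} and conjugating by P, we get:

e^{tA} =
  [t*exp(-4*t) + exp(-4*t), t*exp(-4*t)]
  [-t*exp(-4*t), -t*exp(-4*t) + exp(-4*t)]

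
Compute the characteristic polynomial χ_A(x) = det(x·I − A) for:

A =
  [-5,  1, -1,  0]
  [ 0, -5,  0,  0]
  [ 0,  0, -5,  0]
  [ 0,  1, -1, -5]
x^4 + 20*x^3 + 150*x^2 + 500*x + 625

Expanding det(x·I − A) (e.g. by cofactor expansion or by noting that A is similar to its Jordan form J, which has the same characteristic polynomial as A) gives
  χ_A(x) = x^4 + 20*x^3 + 150*x^2 + 500*x + 625
which factors as (x + 5)^4. The eigenvalues (with algebraic multiplicities) are λ = -5 with multiplicity 4.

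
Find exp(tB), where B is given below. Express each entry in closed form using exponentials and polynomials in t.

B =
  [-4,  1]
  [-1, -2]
e^{tB} =
  [-t*exp(-3*t) + exp(-3*t), t*exp(-3*t)]
  [-t*exp(-3*t), t*exp(-3*t) + exp(-3*t)]

Strategy: write B = P · J · P⁻¹ where J is a Jordan canonical form, so e^{tB} = P · e^{tJ} · P⁻¹, and e^{tJ} can be computed block-by-block.

B has Jordan form
J =
  [-3,  1]
  [ 0, -3]
(up to reordering of blocks).

Per-block formulas:
  For a 2×2 Jordan block J_2(-3): exp(t · J_2(-3)) = e^(-3t)·(I + t·N), where N is the 2×2 nilpotent shift.

After assembling e^{tJ} and conjugating by P, we get:

e^{tB} =
  [-t*exp(-3*t) + exp(-3*t), t*exp(-3*t)]
  [-t*exp(-3*t), t*exp(-3*t) + exp(-3*t)]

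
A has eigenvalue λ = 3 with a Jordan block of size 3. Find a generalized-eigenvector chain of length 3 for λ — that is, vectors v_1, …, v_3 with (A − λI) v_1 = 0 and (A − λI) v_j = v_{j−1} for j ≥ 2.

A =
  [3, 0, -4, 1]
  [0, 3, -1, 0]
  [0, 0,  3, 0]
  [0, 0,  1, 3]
A Jordan chain for λ = 3 of length 3:
v_1 = (1, 0, 0, 0)ᵀ
v_2 = (-4, -1, 0, 1)ᵀ
v_3 = (0, 0, 1, 0)ᵀ

Let N = A − (3)·I. We want v_3 with N^3 v_3 = 0 but N^2 v_3 ≠ 0; then v_{j-1} := N · v_j for j = 3, …, 2.

Pick v_3 = (0, 0, 1, 0)ᵀ.
Then v_2 = N · v_3 = (-4, -1, 0, 1)ᵀ.
Then v_1 = N · v_2 = (1, 0, 0, 0)ᵀ.

Sanity check: (A − (3)·I) v_1 = (0, 0, 0, 0)ᵀ = 0. ✓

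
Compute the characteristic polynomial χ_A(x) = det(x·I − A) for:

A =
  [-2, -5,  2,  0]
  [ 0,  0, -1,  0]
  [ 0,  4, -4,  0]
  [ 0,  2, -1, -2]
x^4 + 8*x^3 + 24*x^2 + 32*x + 16

Expanding det(x·I − A) (e.g. by cofactor expansion or by noting that A is similar to its Jordan form J, which has the same characteristic polynomial as A) gives
  χ_A(x) = x^4 + 8*x^3 + 24*x^2 + 32*x + 16
which factors as (x + 2)^4. The eigenvalues (with algebraic multiplicities) are λ = -2 with multiplicity 4.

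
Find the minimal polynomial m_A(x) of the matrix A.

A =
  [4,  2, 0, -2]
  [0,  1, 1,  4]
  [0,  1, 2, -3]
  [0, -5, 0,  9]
x^3 - 12*x^2 + 48*x - 64

The characteristic polynomial is χ_A(x) = (x - 4)^4, so the eigenvalues are known. The minimal polynomial is
  m_A(x) = Π_λ (x − λ)^{k_λ}
where k_λ is the size of the *largest* Jordan block for λ (equivalently, the smallest k with (A − λI)^k v = 0 for every generalised eigenvector v of λ).

  λ = 4: largest Jordan block has size 3, contributing (x − 4)^3

So m_A(x) = (x - 4)^3 = x^3 - 12*x^2 + 48*x - 64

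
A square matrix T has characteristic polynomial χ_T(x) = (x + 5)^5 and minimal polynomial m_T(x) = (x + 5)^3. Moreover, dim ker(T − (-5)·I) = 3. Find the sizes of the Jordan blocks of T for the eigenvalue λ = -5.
Block sizes for λ = -5: [3, 1, 1]

Step 1 — from the characteristic polynomial, algebraic multiplicity of λ = -5 is 5. From dim ker(T − (-5)·I) = 3, there are exactly 3 Jordan blocks for λ = -5.
Step 2 — from the minimal polynomial, the factor (x + 5)^3 tells us the largest block for λ = -5 has size 3.
Step 3 — with total size 5, 3 blocks, and largest block 3, the block sizes (in nonincreasing order) are [3, 1, 1].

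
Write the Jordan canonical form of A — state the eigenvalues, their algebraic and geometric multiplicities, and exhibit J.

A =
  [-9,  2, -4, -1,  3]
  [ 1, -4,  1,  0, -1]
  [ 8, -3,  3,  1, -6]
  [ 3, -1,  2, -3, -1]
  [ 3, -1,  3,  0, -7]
J_3(-4) ⊕ J_2(-4)

The characteristic polynomial is
  det(x·I − A) = x^5 + 20*x^4 + 160*x^3 + 640*x^2 + 1280*x + 1024 = (x + 4)^5

Eigenvalues and multiplicities (the geometric multiplicity of λ is n − rank(A − λI), which equals the number of Jordan blocks for λ):
  λ = -4: algebraic multiplicity = 5, geometric multiplicity = 2

Determining the block sizes for each eigenvalue:
  λ = -4: with am = 5 and gm = 2, the partition is not yet determined (e.g. several partitions of 5 into 2 parts exist). Let N = A − (-4)·I. Computing rank(N^1) = 3, rank(N^2) = 1, rank(N^3) = 0; the number of blocks of size ≥ j is rank(N^{j−1}) − rank(N^j), giving [2, 2, 1]. So we have 1 block(s) of size 3, 1 block(s) of size 2 → block sizes [3, 2]

Assembling the blocks gives a Jordan form
J =
  [-4,  1,  0,  0,  0]
  [ 0, -4,  1,  0,  0]
  [ 0,  0, -4,  0,  0]
  [ 0,  0,  0, -4,  1]
  [ 0,  0,  0,  0, -4]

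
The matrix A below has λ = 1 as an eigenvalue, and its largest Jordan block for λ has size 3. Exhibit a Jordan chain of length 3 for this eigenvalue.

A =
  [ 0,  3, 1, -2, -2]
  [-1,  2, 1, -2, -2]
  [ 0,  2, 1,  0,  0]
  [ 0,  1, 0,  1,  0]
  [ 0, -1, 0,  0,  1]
A Jordan chain for λ = 1 of length 3:
v_1 = (-2, 0, -2, -1, 1)ᵀ
v_2 = (-1, -1, 0, 0, 0)ᵀ
v_3 = (1, 0, 0, 0, 0)ᵀ

Let N = A − (1)·I. We want v_3 with N^3 v_3 = 0 but N^2 v_3 ≠ 0; then v_{j-1} := N · v_j for j = 3, …, 2.

Pick v_3 = (1, 0, 0, 0, 0)ᵀ.
Then v_2 = N · v_3 = (-1, -1, 0, 0, 0)ᵀ.
Then v_1 = N · v_2 = (-2, 0, -2, -1, 1)ᵀ.

Sanity check: (A − (1)·I) v_1 = (0, 0, 0, 0, 0)ᵀ = 0. ✓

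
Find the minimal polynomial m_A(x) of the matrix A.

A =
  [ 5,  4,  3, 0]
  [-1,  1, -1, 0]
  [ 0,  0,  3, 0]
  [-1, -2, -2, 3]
x^3 - 9*x^2 + 27*x - 27

The characteristic polynomial is χ_A(x) = (x - 3)^4, so the eigenvalues are known. The minimal polynomial is
  m_A(x) = Π_λ (x − λ)^{k_λ}
where k_λ is the size of the *largest* Jordan block for λ (equivalently, the smallest k with (A − λI)^k v = 0 for every generalised eigenvector v of λ).

  λ = 3: largest Jordan block has size 3, contributing (x − 3)^3

So m_A(x) = (x - 3)^3 = x^3 - 9*x^2 + 27*x - 27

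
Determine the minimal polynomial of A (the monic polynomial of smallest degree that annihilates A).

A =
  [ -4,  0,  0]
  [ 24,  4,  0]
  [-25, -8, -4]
x^3 + 4*x^2 - 16*x - 64

The characteristic polynomial is χ_A(x) = (x - 4)*(x + 4)^2, so the eigenvalues are known. The minimal polynomial is
  m_A(x) = Π_λ (x − λ)^{k_λ}
where k_λ is the size of the *largest* Jordan block for λ (equivalently, the smallest k with (A − λI)^k v = 0 for every generalised eigenvector v of λ).

  λ = -4: largest Jordan block has size 2, contributing (x + 4)^2
  λ = 4: largest Jordan block has size 1, contributing (x − 4)

So m_A(x) = (x - 4)*(x + 4)^2 = x^3 + 4*x^2 - 16*x - 64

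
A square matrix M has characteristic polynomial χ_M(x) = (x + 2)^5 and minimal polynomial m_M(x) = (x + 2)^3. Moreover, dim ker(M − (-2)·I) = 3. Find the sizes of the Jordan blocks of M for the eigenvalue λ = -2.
Block sizes for λ = -2: [3, 1, 1]

Step 1 — from the characteristic polynomial, algebraic multiplicity of λ = -2 is 5. From dim ker(M − (-2)·I) = 3, there are exactly 3 Jordan blocks for λ = -2.
Step 2 — from the minimal polynomial, the factor (x + 2)^3 tells us the largest block for λ = -2 has size 3.
Step 3 — with total size 5, 3 blocks, and largest block 3, the block sizes (in nonincreasing order) are [3, 1, 1].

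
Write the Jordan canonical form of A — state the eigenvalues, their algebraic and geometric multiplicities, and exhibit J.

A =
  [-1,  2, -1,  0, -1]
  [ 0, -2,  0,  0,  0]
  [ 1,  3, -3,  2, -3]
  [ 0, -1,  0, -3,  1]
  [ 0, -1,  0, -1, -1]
J_3(-2) ⊕ J_2(-2)

The characteristic polynomial is
  det(x·I − A) = x^5 + 10*x^4 + 40*x^3 + 80*x^2 + 80*x + 32 = (x + 2)^5

Eigenvalues and multiplicities (the geometric multiplicity of λ is n − rank(A − λI), which equals the number of Jordan blocks for λ):
  λ = -2: algebraic multiplicity = 5, geometric multiplicity = 2

Determining the block sizes for each eigenvalue:
  λ = -2: with am = 5 and gm = 2, the partition is not yet determined (e.g. several partitions of 5 into 2 parts exist). Let N = A − (-2)·I. Computing rank(N^1) = 3, rank(N^2) = 1, rank(N^3) = 0; the number of blocks of size ≥ j is rank(N^{j−1}) − rank(N^j), giving [2, 2, 1]. So we have 1 block(s) of size 3, 1 block(s) of size 2 → block sizes [3, 2]

Assembling the blocks gives a Jordan form
J =
  [-2,  1,  0,  0,  0]
  [ 0, -2,  1,  0,  0]
  [ 0,  0, -2,  0,  0]
  [ 0,  0,  0, -2,  1]
  [ 0,  0,  0,  0, -2]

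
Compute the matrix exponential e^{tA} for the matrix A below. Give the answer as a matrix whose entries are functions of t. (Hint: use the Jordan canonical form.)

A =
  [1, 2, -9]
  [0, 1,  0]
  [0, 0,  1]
e^{tA} =
  [exp(t), 2*t*exp(t), -9*t*exp(t)]
  [0, exp(t), 0]
  [0, 0, exp(t)]

Strategy: write A = P · J · P⁻¹ where J is a Jordan canonical form, so e^{tA} = P · e^{tJ} · P⁻¹, and e^{tJ} can be computed block-by-block.

A has Jordan form
J =
  [1, 1, 0]
  [0, 1, 0]
  [0, 0, 1]
(up to reordering of blocks).

Per-block formulas:
  For a 1×1 block at λ = 1: exp(t · [1]) = [e^(1t)].
  For a 2×2 Jordan block J_2(1): exp(t · J_2(1)) = e^(1t)·(I + t·N), where N is the 2×2 nilpotent shift.

After assembling e^{tJ} and conjugating by P, we get:

e^{tA} =
  [exp(t), 2*t*exp(t), -9*t*exp(t)]
  [0, exp(t), 0]
  [0, 0, exp(t)]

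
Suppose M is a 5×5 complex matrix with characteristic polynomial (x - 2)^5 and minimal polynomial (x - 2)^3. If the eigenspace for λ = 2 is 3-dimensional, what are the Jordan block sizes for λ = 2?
Block sizes for λ = 2: [3, 1, 1]

Step 1 — from the characteristic polynomial, algebraic multiplicity of λ = 2 is 5. From dim ker(M − (2)·I) = 3, there are exactly 3 Jordan blocks for λ = 2.
Step 2 — from the minimal polynomial, the factor (x − 2)^3 tells us the largest block for λ = 2 has size 3.
Step 3 — with total size 5, 3 blocks, and largest block 3, the block sizes (in nonincreasing order) are [3, 1, 1].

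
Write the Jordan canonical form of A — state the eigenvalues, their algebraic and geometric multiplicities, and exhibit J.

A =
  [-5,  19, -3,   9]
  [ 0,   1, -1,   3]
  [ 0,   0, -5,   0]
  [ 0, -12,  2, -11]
J_3(-5) ⊕ J_1(-5)

The characteristic polynomial is
  det(x·I − A) = x^4 + 20*x^3 + 150*x^2 + 500*x + 625 = (x + 5)^4

Eigenvalues and multiplicities (the geometric multiplicity of λ is n − rank(A − λI), which equals the number of Jordan blocks for λ):
  λ = -5: algebraic multiplicity = 4, geometric multiplicity = 2

Determining the block sizes for each eigenvalue:
  λ = -5: with am = 4 and gm = 2, the partition is not yet determined (e.g. several partitions of 4 into 2 parts exist). Let N = A − (-5)·I. Computing rank(N^1) = 2, rank(N^2) = 1, rank(N^3) = 0; the number of blocks of size ≥ j is rank(N^{j−1}) − rank(N^j), giving [2, 1, 1]. So we have 1 block(s) of size 3, 1 block(s) of size 1 → block sizes [3, 1]

Assembling the blocks gives a Jordan form
J =
  [-5,  1,  0,  0]
  [ 0, -5,  1,  0]
  [ 0,  0, -5,  0]
  [ 0,  0,  0, -5]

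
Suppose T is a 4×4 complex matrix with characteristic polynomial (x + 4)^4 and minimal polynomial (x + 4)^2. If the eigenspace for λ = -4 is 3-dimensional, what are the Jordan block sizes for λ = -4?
Block sizes for λ = -4: [2, 1, 1]

Step 1 — from the characteristic polynomial, algebraic multiplicity of λ = -4 is 4. From dim ker(T − (-4)·I) = 3, there are exactly 3 Jordan blocks for λ = -4.
Step 2 — from the minimal polynomial, the factor (x + 4)^2 tells us the largest block for λ = -4 has size 2.
Step 3 — with total size 4, 3 blocks, and largest block 2, the block sizes (in nonincreasing order) are [2, 1, 1].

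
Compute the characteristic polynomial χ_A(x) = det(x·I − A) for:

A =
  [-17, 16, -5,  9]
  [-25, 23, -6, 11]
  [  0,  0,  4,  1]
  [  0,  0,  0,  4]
x^4 - 14*x^3 + 73*x^2 - 168*x + 144

Expanding det(x·I − A) (e.g. by cofactor expansion or by noting that A is similar to its Jordan form J, which has the same characteristic polynomial as A) gives
  χ_A(x) = x^4 - 14*x^3 + 73*x^2 - 168*x + 144
which factors as (x - 4)^2*(x - 3)^2. The eigenvalues (with algebraic multiplicities) are λ = 3 with multiplicity 2, λ = 4 with multiplicity 2.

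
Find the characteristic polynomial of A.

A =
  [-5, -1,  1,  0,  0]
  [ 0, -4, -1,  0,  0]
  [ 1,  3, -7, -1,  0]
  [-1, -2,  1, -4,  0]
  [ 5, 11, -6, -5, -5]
x^5 + 25*x^4 + 250*x^3 + 1250*x^2 + 3125*x + 3125

Expanding det(x·I − A) (e.g. by cofactor expansion or by noting that A is similar to its Jordan form J, which has the same characteristic polynomial as A) gives
  χ_A(x) = x^5 + 25*x^4 + 250*x^3 + 1250*x^2 + 3125*x + 3125
which factors as (x + 5)^5. The eigenvalues (with algebraic multiplicities) are λ = -5 with multiplicity 5.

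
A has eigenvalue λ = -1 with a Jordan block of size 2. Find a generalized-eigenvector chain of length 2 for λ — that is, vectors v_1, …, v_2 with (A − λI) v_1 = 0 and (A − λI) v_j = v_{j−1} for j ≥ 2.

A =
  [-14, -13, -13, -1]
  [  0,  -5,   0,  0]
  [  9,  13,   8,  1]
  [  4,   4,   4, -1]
A Jordan chain for λ = -1 of length 2:
v_1 = (-1, 0, 1, 0)ᵀ
v_2 = (0, 0, 0, 1)ᵀ

Let N = A − (-1)·I. We want v_2 with N^2 v_2 = 0 but N^1 v_2 ≠ 0; then v_{j-1} := N · v_j for j = 2, …, 2.

Pick v_2 = (0, 0, 0, 1)ᵀ.
Then v_1 = N · v_2 = (-1, 0, 1, 0)ᵀ.

Sanity check: (A − (-1)·I) v_1 = (0, 0, 0, 0)ᵀ = 0. ✓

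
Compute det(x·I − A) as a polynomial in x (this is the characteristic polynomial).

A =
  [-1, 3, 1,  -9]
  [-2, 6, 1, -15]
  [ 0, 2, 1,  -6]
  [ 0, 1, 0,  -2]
x^4 - 4*x^3 + 6*x^2 - 4*x + 1

Expanding det(x·I − A) (e.g. by cofactor expansion or by noting that A is similar to its Jordan form J, which has the same characteristic polynomial as A) gives
  χ_A(x) = x^4 - 4*x^3 + 6*x^2 - 4*x + 1
which factors as (x - 1)^4. The eigenvalues (with algebraic multiplicities) are λ = 1 with multiplicity 4.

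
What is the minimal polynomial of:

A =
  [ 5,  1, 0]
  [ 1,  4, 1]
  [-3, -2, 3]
x^3 - 12*x^2 + 48*x - 64

The characteristic polynomial is χ_A(x) = (x - 4)^3, so the eigenvalues are known. The minimal polynomial is
  m_A(x) = Π_λ (x − λ)^{k_λ}
where k_λ is the size of the *largest* Jordan block for λ (equivalently, the smallest k with (A − λI)^k v = 0 for every generalised eigenvector v of λ).

  λ = 4: largest Jordan block has size 3, contributing (x − 4)^3

So m_A(x) = (x - 4)^3 = x^3 - 12*x^2 + 48*x - 64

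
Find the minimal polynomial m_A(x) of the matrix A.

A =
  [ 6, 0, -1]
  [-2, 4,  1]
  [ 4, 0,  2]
x^2 - 8*x + 16

The characteristic polynomial is χ_A(x) = (x - 4)^3, so the eigenvalues are known. The minimal polynomial is
  m_A(x) = Π_λ (x − λ)^{k_λ}
where k_λ is the size of the *largest* Jordan block for λ (equivalently, the smallest k with (A − λI)^k v = 0 for every generalised eigenvector v of λ).

  λ = 4: largest Jordan block has size 2, contributing (x − 4)^2

So m_A(x) = (x - 4)^2 = x^2 - 8*x + 16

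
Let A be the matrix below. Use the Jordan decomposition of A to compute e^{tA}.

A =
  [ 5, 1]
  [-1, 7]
e^{tA} =
  [-t*exp(6*t) + exp(6*t), t*exp(6*t)]
  [-t*exp(6*t), t*exp(6*t) + exp(6*t)]

Strategy: write A = P · J · P⁻¹ where J is a Jordan canonical form, so e^{tA} = P · e^{tJ} · P⁻¹, and e^{tJ} can be computed block-by-block.

A has Jordan form
J =
  [6, 1]
  [0, 6]
(up to reordering of blocks).

Per-block formulas:
  For a 2×2 Jordan block J_2(6): exp(t · J_2(6)) = e^(6t)·(I + t·N), where N is the 2×2 nilpotent shift.

After assembling e^{tJ} and conjugating by P, we get:

e^{tA} =
  [-t*exp(6*t) + exp(6*t), t*exp(6*t)]
  [-t*exp(6*t), t*exp(6*t) + exp(6*t)]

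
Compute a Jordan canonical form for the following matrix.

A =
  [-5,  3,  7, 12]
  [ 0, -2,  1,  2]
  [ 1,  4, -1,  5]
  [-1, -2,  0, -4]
J_3(-3) ⊕ J_1(-3)

The characteristic polynomial is
  det(x·I − A) = x^4 + 12*x^3 + 54*x^2 + 108*x + 81 = (x + 3)^4

Eigenvalues and multiplicities (the geometric multiplicity of λ is n − rank(A − λI), which equals the number of Jordan blocks for λ):
  λ = -3: algebraic multiplicity = 4, geometric multiplicity = 2

Determining the block sizes for each eigenvalue:
  λ = -3: with am = 4 and gm = 2, the partition is not yet determined (e.g. several partitions of 4 into 2 parts exist). Let N = A − (-3)·I. Computing rank(N^1) = 2, rank(N^2) = 1, rank(N^3) = 0; the number of blocks of size ≥ j is rank(N^{j−1}) − rank(N^j), giving [2, 1, 1]. So we have 1 block(s) of size 3, 1 block(s) of size 1 → block sizes [3, 1]

Assembling the blocks gives a Jordan form
J =
  [-3,  1,  0,  0]
  [ 0, -3,  1,  0]
  [ 0,  0, -3,  0]
  [ 0,  0,  0, -3]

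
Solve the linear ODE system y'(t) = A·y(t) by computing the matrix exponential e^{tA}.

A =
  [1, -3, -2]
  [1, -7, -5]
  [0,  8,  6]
e^{tA} =
  [-t^2 + t + 1, t^2 - 3*t, t^2/2 - 2*t]
  [-3*t^2 + t, 3*t^2 - 7*t + 1, 3*t^2/2 - 5*t]
  [4*t^2, -4*t^2 + 8*t, -2*t^2 + 6*t + 1]

Strategy: write A = P · J · P⁻¹ where J is a Jordan canonical form, so e^{tA} = P · e^{tJ} · P⁻¹, and e^{tJ} can be computed block-by-block.

A has Jordan form
J =
  [0, 1, 0]
  [0, 0, 1]
  [0, 0, 0]
(up to reordering of blocks).

Per-block formulas:
  For a 3×3 Jordan block J_3(0): exp(t · J_3(0)) = e^(0t)·(I + t·N + (t^2/2)·N^2), where N is the 3×3 nilpotent shift.

After assembling e^{tJ} and conjugating by P, we get:

e^{tA} =
  [-t^2 + t + 1, t^2 - 3*t, t^2/2 - 2*t]
  [-3*t^2 + t, 3*t^2 - 7*t + 1, 3*t^2/2 - 5*t]
  [4*t^2, -4*t^2 + 8*t, -2*t^2 + 6*t + 1]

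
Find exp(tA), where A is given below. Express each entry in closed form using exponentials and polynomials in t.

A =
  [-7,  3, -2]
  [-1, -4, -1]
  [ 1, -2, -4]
e^{tA} =
  [-t^2*exp(-5*t)/2 - 2*t*exp(-5*t) + exp(-5*t), t^2*exp(-5*t)/2 + 3*t*exp(-5*t), -t^2*exp(-5*t)/2 - 2*t*exp(-5*t)]
  [-t*exp(-5*t), t*exp(-5*t) + exp(-5*t), -t*exp(-5*t)]
  [t^2*exp(-5*t)/2 + t*exp(-5*t), -t^2*exp(-5*t)/2 - 2*t*exp(-5*t), t^2*exp(-5*t)/2 + t*exp(-5*t) + exp(-5*t)]

Strategy: write A = P · J · P⁻¹ where J is a Jordan canonical form, so e^{tA} = P · e^{tJ} · P⁻¹, and e^{tJ} can be computed block-by-block.

A has Jordan form
J =
  [-5,  1,  0]
  [ 0, -5,  1]
  [ 0,  0, -5]
(up to reordering of blocks).

Per-block formulas:
  For a 3×3 Jordan block J_3(-5): exp(t · J_3(-5)) = e^(-5t)·(I + t·N + (t^2/2)·N^2), where N is the 3×3 nilpotent shift.

After assembling e^{tJ} and conjugating by P, we get:

e^{tA} =
  [-t^2*exp(-5*t)/2 - 2*t*exp(-5*t) + exp(-5*t), t^2*exp(-5*t)/2 + 3*t*exp(-5*t), -t^2*exp(-5*t)/2 - 2*t*exp(-5*t)]
  [-t*exp(-5*t), t*exp(-5*t) + exp(-5*t), -t*exp(-5*t)]
  [t^2*exp(-5*t)/2 + t*exp(-5*t), -t^2*exp(-5*t)/2 - 2*t*exp(-5*t), t^2*exp(-5*t)/2 + t*exp(-5*t) + exp(-5*t)]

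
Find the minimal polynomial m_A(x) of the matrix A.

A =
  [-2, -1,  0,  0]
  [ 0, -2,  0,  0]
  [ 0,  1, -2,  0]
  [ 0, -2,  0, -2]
x^2 + 4*x + 4

The characteristic polynomial is χ_A(x) = (x + 2)^4, so the eigenvalues are known. The minimal polynomial is
  m_A(x) = Π_λ (x − λ)^{k_λ}
where k_λ is the size of the *largest* Jordan block for λ (equivalently, the smallest k with (A − λI)^k v = 0 for every generalised eigenvector v of λ).

  λ = -2: largest Jordan block has size 2, contributing (x + 2)^2

So m_A(x) = (x + 2)^2 = x^2 + 4*x + 4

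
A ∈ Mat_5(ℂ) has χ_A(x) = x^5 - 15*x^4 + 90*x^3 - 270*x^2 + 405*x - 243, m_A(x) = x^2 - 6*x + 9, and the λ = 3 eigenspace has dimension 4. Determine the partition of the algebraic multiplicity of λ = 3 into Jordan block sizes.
Block sizes for λ = 3: [2, 1, 1, 1]

Step 1 — from the characteristic polynomial, algebraic multiplicity of λ = 3 is 5. From dim ker(A − (3)·I) = 4, there are exactly 4 Jordan blocks for λ = 3.
Step 2 — from the minimal polynomial, the factor (x − 3)^2 tells us the largest block for λ = 3 has size 2.
Step 3 — with total size 5, 4 blocks, and largest block 2, the block sizes (in nonincreasing order) are [2, 1, 1, 1].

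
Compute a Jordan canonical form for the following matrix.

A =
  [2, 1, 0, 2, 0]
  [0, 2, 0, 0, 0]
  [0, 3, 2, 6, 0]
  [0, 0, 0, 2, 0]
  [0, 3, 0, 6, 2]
J_2(2) ⊕ J_1(2) ⊕ J_1(2) ⊕ J_1(2)

The characteristic polynomial is
  det(x·I − A) = x^5 - 10*x^4 + 40*x^3 - 80*x^2 + 80*x - 32 = (x - 2)^5

Eigenvalues and multiplicities (the geometric multiplicity of λ is n − rank(A − λI), which equals the number of Jordan blocks for λ):
  λ = 2: algebraic multiplicity = 5, geometric multiplicity = 4

Determining the block sizes for each eigenvalue:
  λ = 2: 4 blocks summing to 5 forces exactly one block of size 2 and the rest size 1 → block sizes [2, 1, 1, 1]

Assembling the blocks gives a Jordan form
J =
  [2, 1, 0, 0, 0]
  [0, 2, 0, 0, 0]
  [0, 0, 2, 0, 0]
  [0, 0, 0, 2, 0]
  [0, 0, 0, 0, 2]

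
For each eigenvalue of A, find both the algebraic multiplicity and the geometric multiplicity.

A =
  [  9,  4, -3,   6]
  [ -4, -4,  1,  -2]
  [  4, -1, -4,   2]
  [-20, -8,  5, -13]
λ = -3: alg = 4, geom = 2

Step 1 — factor the characteristic polynomial to read off the algebraic multiplicities:
  χ_A(x) = (x + 3)^4

Step 2 — compute geometric multiplicities via the rank-nullity identity g(λ) = n − rank(A − λI):
  rank(A − (-3)·I) = 2, so dim ker(A − (-3)·I) = n − 2 = 2

Summary:
  λ = -3: algebraic multiplicity = 4, geometric multiplicity = 2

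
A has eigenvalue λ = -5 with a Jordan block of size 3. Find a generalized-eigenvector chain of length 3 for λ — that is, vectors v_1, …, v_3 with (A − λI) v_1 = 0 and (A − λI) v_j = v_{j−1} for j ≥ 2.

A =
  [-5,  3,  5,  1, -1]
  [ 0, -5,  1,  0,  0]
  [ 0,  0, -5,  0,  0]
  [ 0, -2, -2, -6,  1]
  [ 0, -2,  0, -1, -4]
A Jordan chain for λ = -5 of length 3:
v_1 = (1, 0, 0, 0, 0)ᵀ
v_2 = (5, 1, 0, -2, 0)ᵀ
v_3 = (0, 0, 1, 0, 0)ᵀ

Let N = A − (-5)·I. We want v_3 with N^3 v_3 = 0 but N^2 v_3 ≠ 0; then v_{j-1} := N · v_j for j = 3, …, 2.

Pick v_3 = (0, 0, 1, 0, 0)ᵀ.
Then v_2 = N · v_3 = (5, 1, 0, -2, 0)ᵀ.
Then v_1 = N · v_2 = (1, 0, 0, 0, 0)ᵀ.

Sanity check: (A − (-5)·I) v_1 = (0, 0, 0, 0, 0)ᵀ = 0. ✓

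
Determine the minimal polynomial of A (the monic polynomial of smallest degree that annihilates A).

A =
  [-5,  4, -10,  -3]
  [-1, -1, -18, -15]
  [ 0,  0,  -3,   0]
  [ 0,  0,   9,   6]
x^4 + 3*x^3 - 27*x^2 - 135*x - 162

The characteristic polynomial is χ_A(x) = (x - 6)*(x + 3)^3, so the eigenvalues are known. The minimal polynomial is
  m_A(x) = Π_λ (x − λ)^{k_λ}
where k_λ is the size of the *largest* Jordan block for λ (equivalently, the smallest k with (A − λI)^k v = 0 for every generalised eigenvector v of λ).

  λ = -3: largest Jordan block has size 3, contributing (x + 3)^3
  λ = 6: largest Jordan block has size 1, contributing (x − 6)

So m_A(x) = (x - 6)*(x + 3)^3 = x^4 + 3*x^3 - 27*x^2 - 135*x - 162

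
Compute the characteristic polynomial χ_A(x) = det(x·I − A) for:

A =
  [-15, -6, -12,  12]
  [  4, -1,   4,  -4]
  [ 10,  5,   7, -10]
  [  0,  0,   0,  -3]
x^4 + 12*x^3 + 54*x^2 + 108*x + 81

Expanding det(x·I − A) (e.g. by cofactor expansion or by noting that A is similar to its Jordan form J, which has the same characteristic polynomial as A) gives
  χ_A(x) = x^4 + 12*x^3 + 54*x^2 + 108*x + 81
which factors as (x + 3)^4. The eigenvalues (with algebraic multiplicities) are λ = -3 with multiplicity 4.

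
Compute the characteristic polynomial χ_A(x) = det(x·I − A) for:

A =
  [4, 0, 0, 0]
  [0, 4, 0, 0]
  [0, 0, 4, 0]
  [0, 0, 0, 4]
x^4 - 16*x^3 + 96*x^2 - 256*x + 256

Expanding det(x·I − A) (e.g. by cofactor expansion or by noting that A is similar to its Jordan form J, which has the same characteristic polynomial as A) gives
  χ_A(x) = x^4 - 16*x^3 + 96*x^2 - 256*x + 256
which factors as (x - 4)^4. The eigenvalues (with algebraic multiplicities) are λ = 4 with multiplicity 4.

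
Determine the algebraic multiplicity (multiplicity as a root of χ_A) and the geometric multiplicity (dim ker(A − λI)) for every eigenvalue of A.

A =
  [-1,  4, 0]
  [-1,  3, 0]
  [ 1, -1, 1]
λ = 1: alg = 3, geom = 1

Step 1 — factor the characteristic polynomial to read off the algebraic multiplicities:
  χ_A(x) = (x - 1)^3

Step 2 — compute geometric multiplicities via the rank-nullity identity g(λ) = n − rank(A − λI):
  rank(A − (1)·I) = 2, so dim ker(A − (1)·I) = n − 2 = 1

Summary:
  λ = 1: algebraic multiplicity = 3, geometric multiplicity = 1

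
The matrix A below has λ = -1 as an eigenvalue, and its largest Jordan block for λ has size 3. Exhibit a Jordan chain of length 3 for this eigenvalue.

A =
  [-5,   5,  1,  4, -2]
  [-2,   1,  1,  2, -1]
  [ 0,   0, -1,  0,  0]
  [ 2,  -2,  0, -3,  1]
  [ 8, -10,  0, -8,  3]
A Jordan chain for λ = -1 of length 3:
v_1 = (-2, 0, 0, 0, 4)ᵀ
v_2 = (-4, -2, 0, 2, 8)ᵀ
v_3 = (1, 0, 0, 0, 0)ᵀ

Let N = A − (-1)·I. We want v_3 with N^3 v_3 = 0 but N^2 v_3 ≠ 0; then v_{j-1} := N · v_j for j = 3, …, 2.

Pick v_3 = (1, 0, 0, 0, 0)ᵀ.
Then v_2 = N · v_3 = (-4, -2, 0, 2, 8)ᵀ.
Then v_1 = N · v_2 = (-2, 0, 0, 0, 4)ᵀ.

Sanity check: (A − (-1)·I) v_1 = (0, 0, 0, 0, 0)ᵀ = 0. ✓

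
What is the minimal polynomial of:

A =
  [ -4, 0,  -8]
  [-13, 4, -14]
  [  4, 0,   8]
x^3 - 8*x^2 + 16*x

The characteristic polynomial is χ_A(x) = x*(x - 4)^2, so the eigenvalues are known. The minimal polynomial is
  m_A(x) = Π_λ (x − λ)^{k_λ}
where k_λ is the size of the *largest* Jordan block for λ (equivalently, the smallest k with (A − λI)^k v = 0 for every generalised eigenvector v of λ).

  λ = 0: largest Jordan block has size 1, contributing (x − 0)
  λ = 4: largest Jordan block has size 2, contributing (x − 4)^2

So m_A(x) = x*(x - 4)^2 = x^3 - 8*x^2 + 16*x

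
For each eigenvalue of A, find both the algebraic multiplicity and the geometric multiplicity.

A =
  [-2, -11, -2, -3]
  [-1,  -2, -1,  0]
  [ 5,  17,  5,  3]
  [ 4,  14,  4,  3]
λ = 0: alg = 2, geom = 1; λ = 1: alg = 1, geom = 1; λ = 3: alg = 1, geom = 1

Step 1 — factor the characteristic polynomial to read off the algebraic multiplicities:
  χ_A(x) = x^2*(x - 3)*(x - 1)

Step 2 — compute geometric multiplicities via the rank-nullity identity g(λ) = n − rank(A − λI):
  rank(A − (0)·I) = 3, so dim ker(A − (0)·I) = n − 3 = 1
  rank(A − (1)·I) = 3, so dim ker(A − (1)·I) = n − 3 = 1
  rank(A − (3)·I) = 3, so dim ker(A − (3)·I) = n − 3 = 1

Summary:
  λ = 0: algebraic multiplicity = 2, geometric multiplicity = 1
  λ = 1: algebraic multiplicity = 1, geometric multiplicity = 1
  λ = 3: algebraic multiplicity = 1, geometric multiplicity = 1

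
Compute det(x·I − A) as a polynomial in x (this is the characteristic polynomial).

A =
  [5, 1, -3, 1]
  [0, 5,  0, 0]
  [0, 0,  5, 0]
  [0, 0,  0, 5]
x^4 - 20*x^3 + 150*x^2 - 500*x + 625

Expanding det(x·I − A) (e.g. by cofactor expansion or by noting that A is similar to its Jordan form J, which has the same characteristic polynomial as A) gives
  χ_A(x) = x^4 - 20*x^3 + 150*x^2 - 500*x + 625
which factors as (x - 5)^4. The eigenvalues (with algebraic multiplicities) are λ = 5 with multiplicity 4.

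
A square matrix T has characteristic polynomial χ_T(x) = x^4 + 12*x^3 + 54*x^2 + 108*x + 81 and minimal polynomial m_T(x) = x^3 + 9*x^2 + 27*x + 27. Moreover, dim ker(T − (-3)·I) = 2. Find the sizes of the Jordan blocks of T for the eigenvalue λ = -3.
Block sizes for λ = -3: [3, 1]

Step 1 — from the characteristic polynomial, algebraic multiplicity of λ = -3 is 4. From dim ker(T − (-3)·I) = 2, there are exactly 2 Jordan blocks for λ = -3.
Step 2 — from the minimal polynomial, the factor (x + 3)^3 tells us the largest block for λ = -3 has size 3.
Step 3 — with total size 4, 2 blocks, and largest block 3, the block sizes (in nonincreasing order) are [3, 1].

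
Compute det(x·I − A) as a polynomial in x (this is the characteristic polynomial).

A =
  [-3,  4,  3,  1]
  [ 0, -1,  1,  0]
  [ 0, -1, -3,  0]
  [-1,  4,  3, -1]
x^4 + 8*x^3 + 24*x^2 + 32*x + 16

Expanding det(x·I − A) (e.g. by cofactor expansion or by noting that A is similar to its Jordan form J, which has the same characteristic polynomial as A) gives
  χ_A(x) = x^4 + 8*x^3 + 24*x^2 + 32*x + 16
which factors as (x + 2)^4. The eigenvalues (with algebraic multiplicities) are λ = -2 with multiplicity 4.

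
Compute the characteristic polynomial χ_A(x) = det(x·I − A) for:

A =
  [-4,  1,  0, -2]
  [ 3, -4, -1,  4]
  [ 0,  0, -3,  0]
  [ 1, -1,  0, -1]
x^4 + 12*x^3 + 54*x^2 + 108*x + 81

Expanding det(x·I − A) (e.g. by cofactor expansion or by noting that A is similar to its Jordan form J, which has the same characteristic polynomial as A) gives
  χ_A(x) = x^4 + 12*x^3 + 54*x^2 + 108*x + 81
which factors as (x + 3)^4. The eigenvalues (with algebraic multiplicities) are λ = -3 with multiplicity 4.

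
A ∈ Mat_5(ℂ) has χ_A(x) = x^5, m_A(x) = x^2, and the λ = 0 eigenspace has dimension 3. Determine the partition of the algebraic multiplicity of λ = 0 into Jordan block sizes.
Block sizes for λ = 0: [2, 2, 1]

Step 1 — from the characteristic polynomial, algebraic multiplicity of λ = 0 is 5. From dim ker(A − (0)·I) = 3, there are exactly 3 Jordan blocks for λ = 0.
Step 2 — from the minimal polynomial, the factor (x − 0)^2 tells us the largest block for λ = 0 has size 2.
Step 3 — with total size 5, 3 blocks, and largest block 2, the block sizes (in nonincreasing order) are [2, 2, 1].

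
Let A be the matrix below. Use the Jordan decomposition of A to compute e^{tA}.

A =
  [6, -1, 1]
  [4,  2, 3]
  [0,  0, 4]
e^{tA} =
  [2*t*exp(4*t) + exp(4*t), -t*exp(4*t), -t^2*exp(4*t)/2 + t*exp(4*t)]
  [4*t*exp(4*t), -2*t*exp(4*t) + exp(4*t), -t^2*exp(4*t) + 3*t*exp(4*t)]
  [0, 0, exp(4*t)]

Strategy: write A = P · J · P⁻¹ where J is a Jordan canonical form, so e^{tA} = P · e^{tJ} · P⁻¹, and e^{tJ} can be computed block-by-block.

A has Jordan form
J =
  [4, 1, 0]
  [0, 4, 1]
  [0, 0, 4]
(up to reordering of blocks).

Per-block formulas:
  For a 3×3 Jordan block J_3(4): exp(t · J_3(4)) = e^(4t)·(I + t·N + (t^2/2)·N^2), where N is the 3×3 nilpotent shift.

After assembling e^{tJ} and conjugating by P, we get:

e^{tA} =
  [2*t*exp(4*t) + exp(4*t), -t*exp(4*t), -t^2*exp(4*t)/2 + t*exp(4*t)]
  [4*t*exp(4*t), -2*t*exp(4*t) + exp(4*t), -t^2*exp(4*t) + 3*t*exp(4*t)]
  [0, 0, exp(4*t)]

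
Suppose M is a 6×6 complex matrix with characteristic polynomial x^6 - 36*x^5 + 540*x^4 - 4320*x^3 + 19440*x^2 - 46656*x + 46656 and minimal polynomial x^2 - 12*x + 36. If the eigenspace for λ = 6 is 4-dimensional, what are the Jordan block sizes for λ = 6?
Block sizes for λ = 6: [2, 2, 1, 1]

Step 1 — from the characteristic polynomial, algebraic multiplicity of λ = 6 is 6. From dim ker(M − (6)·I) = 4, there are exactly 4 Jordan blocks for λ = 6.
Step 2 — from the minimal polynomial, the factor (x − 6)^2 tells us the largest block for λ = 6 has size 2.
Step 3 — with total size 6, 4 blocks, and largest block 2, the block sizes (in nonincreasing order) are [2, 2, 1, 1].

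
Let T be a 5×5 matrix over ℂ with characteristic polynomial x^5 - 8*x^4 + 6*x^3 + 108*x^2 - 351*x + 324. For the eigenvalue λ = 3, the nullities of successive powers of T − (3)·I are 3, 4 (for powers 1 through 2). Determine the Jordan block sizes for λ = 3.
Block sizes for λ = 3: [2, 1, 1]

From the dimensions of kernels of powers, the number of Jordan blocks of size at least j is d_j − d_{j−1} where d_j = dim ker(N^j) (with d_0 = 0). Computing the differences gives [3, 1].
The number of blocks of size exactly k is (#blocks of size ≥ k) − (#blocks of size ≥ k + 1), so the partition is: 2 block(s) of size 1, 1 block(s) of size 2.
In nonincreasing order the block sizes are [2, 1, 1].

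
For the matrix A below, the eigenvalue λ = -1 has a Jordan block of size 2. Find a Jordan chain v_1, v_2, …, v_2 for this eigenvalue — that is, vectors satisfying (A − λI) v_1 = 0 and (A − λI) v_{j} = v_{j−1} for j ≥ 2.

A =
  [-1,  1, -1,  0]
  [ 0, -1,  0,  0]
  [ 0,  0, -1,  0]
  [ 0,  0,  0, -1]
A Jordan chain for λ = -1 of length 2:
v_1 = (1, 0, 0, 0)ᵀ
v_2 = (0, 1, 0, 0)ᵀ

Let N = A − (-1)·I. We want v_2 with N^2 v_2 = 0 but N^1 v_2 ≠ 0; then v_{j-1} := N · v_j for j = 2, …, 2.

Pick v_2 = (0, 1, 0, 0)ᵀ.
Then v_1 = N · v_2 = (1, 0, 0, 0)ᵀ.

Sanity check: (A − (-1)·I) v_1 = (0, 0, 0, 0)ᵀ = 0. ✓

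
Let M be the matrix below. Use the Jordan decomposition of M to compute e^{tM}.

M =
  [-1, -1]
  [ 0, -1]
e^{tM} =
  [exp(-t), -t*exp(-t)]
  [0, exp(-t)]

Strategy: write M = P · J · P⁻¹ where J is a Jordan canonical form, so e^{tM} = P · e^{tJ} · P⁻¹, and e^{tJ} can be computed block-by-block.

M has Jordan form
J =
  [-1,  1]
  [ 0, -1]
(up to reordering of blocks).

Per-block formulas:
  For a 2×2 Jordan block J_2(-1): exp(t · J_2(-1)) = e^(-1t)·(I + t·N), where N is the 2×2 nilpotent shift.

After assembling e^{tJ} and conjugating by P, we get:

e^{tM} =
  [exp(-t), -t*exp(-t)]
  [0, exp(-t)]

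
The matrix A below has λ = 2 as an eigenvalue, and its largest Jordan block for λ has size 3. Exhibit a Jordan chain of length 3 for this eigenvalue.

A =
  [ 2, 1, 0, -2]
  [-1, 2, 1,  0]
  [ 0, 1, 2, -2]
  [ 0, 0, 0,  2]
A Jordan chain for λ = 2 of length 3:
v_1 = (-1, 0, -1, 0)ᵀ
v_2 = (0, -1, 0, 0)ᵀ
v_3 = (1, 0, 0, 0)ᵀ

Let N = A − (2)·I. We want v_3 with N^3 v_3 = 0 but N^2 v_3 ≠ 0; then v_{j-1} := N · v_j for j = 3, …, 2.

Pick v_3 = (1, 0, 0, 0)ᵀ.
Then v_2 = N · v_3 = (0, -1, 0, 0)ᵀ.
Then v_1 = N · v_2 = (-1, 0, -1, 0)ᵀ.

Sanity check: (A − (2)·I) v_1 = (0, 0, 0, 0)ᵀ = 0. ✓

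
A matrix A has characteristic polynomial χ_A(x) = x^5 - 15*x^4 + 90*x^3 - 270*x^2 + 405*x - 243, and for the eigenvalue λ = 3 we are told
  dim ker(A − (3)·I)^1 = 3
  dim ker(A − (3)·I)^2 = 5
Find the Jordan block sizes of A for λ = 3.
Block sizes for λ = 3: [2, 2, 1]

From the dimensions of kernels of powers, the number of Jordan blocks of size at least j is d_j − d_{j−1} where d_j = dim ker(N^j) (with d_0 = 0). Computing the differences gives [3, 2].
The number of blocks of size exactly k is (#blocks of size ≥ k) − (#blocks of size ≥ k + 1), so the partition is: 1 block(s) of size 1, 2 block(s) of size 2.
In nonincreasing order the block sizes are [2, 2, 1].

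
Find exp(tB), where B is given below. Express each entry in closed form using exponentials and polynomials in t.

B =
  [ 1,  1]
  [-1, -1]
e^{tB} =
  [t + 1, t]
  [-t, 1 - t]

Strategy: write B = P · J · P⁻¹ where J is a Jordan canonical form, so e^{tB} = P · e^{tJ} · P⁻¹, and e^{tJ} can be computed block-by-block.

B has Jordan form
J =
  [0, 1]
  [0, 0]
(up to reordering of blocks).

Per-block formulas:
  For a 2×2 Jordan block J_2(0): exp(t · J_2(0)) = e^(0t)·(I + t·N), where N is the 2×2 nilpotent shift.

After assembling e^{tJ} and conjugating by P, we get:

e^{tB} =
  [t + 1, t]
  [-t, 1 - t]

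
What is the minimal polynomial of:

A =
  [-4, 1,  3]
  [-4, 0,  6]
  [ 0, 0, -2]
x^2 + 4*x + 4

The characteristic polynomial is χ_A(x) = (x + 2)^3, so the eigenvalues are known. The minimal polynomial is
  m_A(x) = Π_λ (x − λ)^{k_λ}
where k_λ is the size of the *largest* Jordan block for λ (equivalently, the smallest k with (A − λI)^k v = 0 for every generalised eigenvector v of λ).

  λ = -2: largest Jordan block has size 2, contributing (x + 2)^2

So m_A(x) = (x + 2)^2 = x^2 + 4*x + 4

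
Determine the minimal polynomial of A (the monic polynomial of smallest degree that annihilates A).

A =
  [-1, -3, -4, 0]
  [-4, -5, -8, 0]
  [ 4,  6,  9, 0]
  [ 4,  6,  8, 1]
x^2 - 2*x + 1

The characteristic polynomial is χ_A(x) = (x - 1)^4, so the eigenvalues are known. The minimal polynomial is
  m_A(x) = Π_λ (x − λ)^{k_λ}
where k_λ is the size of the *largest* Jordan block for λ (equivalently, the smallest k with (A − λI)^k v = 0 for every generalised eigenvector v of λ).

  λ = 1: largest Jordan block has size 2, contributing (x − 1)^2

So m_A(x) = (x - 1)^2 = x^2 - 2*x + 1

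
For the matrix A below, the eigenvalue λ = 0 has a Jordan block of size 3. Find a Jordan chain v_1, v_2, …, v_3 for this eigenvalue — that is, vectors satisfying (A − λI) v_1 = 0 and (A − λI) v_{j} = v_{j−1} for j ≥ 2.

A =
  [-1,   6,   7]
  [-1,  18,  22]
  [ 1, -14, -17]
A Jordan chain for λ = 0 of length 3:
v_1 = (2, 5, -4)ᵀ
v_2 = (-1, -1, 1)ᵀ
v_3 = (1, 0, 0)ᵀ

Let N = A − (0)·I. We want v_3 with N^3 v_3 = 0 but N^2 v_3 ≠ 0; then v_{j-1} := N · v_j for j = 3, …, 2.

Pick v_3 = (1, 0, 0)ᵀ.
Then v_2 = N · v_3 = (-1, -1, 1)ᵀ.
Then v_1 = N · v_2 = (2, 5, -4)ᵀ.

Sanity check: (A − (0)·I) v_1 = (0, 0, 0)ᵀ = 0. ✓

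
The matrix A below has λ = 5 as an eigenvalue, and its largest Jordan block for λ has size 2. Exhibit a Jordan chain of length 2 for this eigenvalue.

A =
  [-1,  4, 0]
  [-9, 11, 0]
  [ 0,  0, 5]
A Jordan chain for λ = 5 of length 2:
v_1 = (-6, -9, 0)ᵀ
v_2 = (1, 0, 0)ᵀ

Let N = A − (5)·I. We want v_2 with N^2 v_2 = 0 but N^1 v_2 ≠ 0; then v_{j-1} := N · v_j for j = 2, …, 2.

Pick v_2 = (1, 0, 0)ᵀ.
Then v_1 = N · v_2 = (-6, -9, 0)ᵀ.

Sanity check: (A − (5)·I) v_1 = (0, 0, 0)ᵀ = 0. ✓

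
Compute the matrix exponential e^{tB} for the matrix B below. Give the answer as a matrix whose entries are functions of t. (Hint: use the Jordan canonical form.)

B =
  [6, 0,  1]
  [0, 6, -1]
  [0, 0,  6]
e^{tB} =
  [exp(6*t), 0, t*exp(6*t)]
  [0, exp(6*t), -t*exp(6*t)]
  [0, 0, exp(6*t)]

Strategy: write B = P · J · P⁻¹ where J is a Jordan canonical form, so e^{tB} = P · e^{tJ} · P⁻¹, and e^{tJ} can be computed block-by-block.

B has Jordan form
J =
  [6, 1, 0]
  [0, 6, 0]
  [0, 0, 6]
(up to reordering of blocks).

Per-block formulas:
  For a 2×2 Jordan block J_2(6): exp(t · J_2(6)) = e^(6t)·(I + t·N), where N is the 2×2 nilpotent shift.
  For a 1×1 block at λ = 6: exp(t · [6]) = [e^(6t)].

After assembling e^{tJ} and conjugating by P, we get:

e^{tB} =
  [exp(6*t), 0, t*exp(6*t)]
  [0, exp(6*t), -t*exp(6*t)]
  [0, 0, exp(6*t)]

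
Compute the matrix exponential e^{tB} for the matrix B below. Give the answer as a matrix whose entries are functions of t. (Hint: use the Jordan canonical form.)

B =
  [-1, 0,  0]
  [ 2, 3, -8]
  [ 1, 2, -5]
e^{tB} =
  [exp(-t), 0, 0]
  [2*t*exp(-t), 4*t*exp(-t) + exp(-t), -8*t*exp(-t)]
  [t*exp(-t), 2*t*exp(-t), -4*t*exp(-t) + exp(-t)]

Strategy: write B = P · J · P⁻¹ where J is a Jordan canonical form, so e^{tB} = P · e^{tJ} · P⁻¹, and e^{tJ} can be computed block-by-block.

B has Jordan form
J =
  [-1,  1,  0]
  [ 0, -1,  0]
  [ 0,  0, -1]
(up to reordering of blocks).

Per-block formulas:
  For a 2×2 Jordan block J_2(-1): exp(t · J_2(-1)) = e^(-1t)·(I + t·N), where N is the 2×2 nilpotent shift.
  For a 1×1 block at λ = -1: exp(t · [-1]) = [e^(-1t)].

After assembling e^{tJ} and conjugating by P, we get:

e^{tB} =
  [exp(-t), 0, 0]
  [2*t*exp(-t), 4*t*exp(-t) + exp(-t), -8*t*exp(-t)]
  [t*exp(-t), 2*t*exp(-t), -4*t*exp(-t) + exp(-t)]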